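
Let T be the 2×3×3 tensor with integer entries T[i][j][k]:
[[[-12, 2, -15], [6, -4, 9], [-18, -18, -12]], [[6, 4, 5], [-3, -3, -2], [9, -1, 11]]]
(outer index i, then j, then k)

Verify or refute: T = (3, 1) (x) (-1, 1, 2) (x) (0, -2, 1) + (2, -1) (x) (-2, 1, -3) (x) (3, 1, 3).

Yes

Reconstruct entrywise from the claimed factors. For example, T[0,2,2] = -12 and Σₗ aₗ[0]bₗ[2]cₗ[2] = (3)·(2)·(1) + (2)·(-3)·(3) = -12; checking all 18 entries, every one matches. The claim holds.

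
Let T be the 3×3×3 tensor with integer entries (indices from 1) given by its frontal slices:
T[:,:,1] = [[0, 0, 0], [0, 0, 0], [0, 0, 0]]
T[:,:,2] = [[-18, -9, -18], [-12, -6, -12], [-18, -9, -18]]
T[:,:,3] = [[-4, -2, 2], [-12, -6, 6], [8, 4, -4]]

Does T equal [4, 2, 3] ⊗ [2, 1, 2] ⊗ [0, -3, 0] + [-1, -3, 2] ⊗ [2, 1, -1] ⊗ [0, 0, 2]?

No

Reconstruct entry (1,1,2) from the claimed factors: Σₗ aₗ[1]bₗ[1]cₗ[2] = (4)·(2)·(-3) + (-1)·(2)·(0) = -24, but T[1,1,2] = -18. The claim is false.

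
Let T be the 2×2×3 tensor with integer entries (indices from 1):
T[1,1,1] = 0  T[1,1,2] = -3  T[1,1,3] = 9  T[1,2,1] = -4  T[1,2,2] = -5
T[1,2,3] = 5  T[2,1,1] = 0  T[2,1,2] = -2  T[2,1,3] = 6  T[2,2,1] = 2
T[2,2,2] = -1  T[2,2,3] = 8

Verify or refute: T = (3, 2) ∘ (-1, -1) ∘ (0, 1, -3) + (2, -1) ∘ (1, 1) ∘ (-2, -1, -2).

Reconstruct entry (1,1,1) from the claimed factors: Σₗ aₗ[1]bₗ[1]cₗ[1] = (3)·(-1)·(0) + (2)·(1)·(-2) = -4, but T[1,1,1] = 0. The claim is false.

No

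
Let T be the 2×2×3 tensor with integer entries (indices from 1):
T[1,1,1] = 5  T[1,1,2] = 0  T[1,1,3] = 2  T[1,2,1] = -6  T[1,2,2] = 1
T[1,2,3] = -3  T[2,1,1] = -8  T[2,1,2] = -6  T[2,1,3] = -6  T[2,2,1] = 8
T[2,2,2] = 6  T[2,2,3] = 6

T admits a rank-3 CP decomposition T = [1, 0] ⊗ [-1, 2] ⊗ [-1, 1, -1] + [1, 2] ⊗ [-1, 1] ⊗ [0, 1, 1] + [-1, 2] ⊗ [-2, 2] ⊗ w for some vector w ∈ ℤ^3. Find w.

Subtract the known terms from T to get the rank-1 residual R = [-1, 2] ⊗ [-2, 2] ⊗ w, so R[i,j,k] = a[i]·b[j]·w[k]. Pick indices with nonzero a[1]·b[1] = (-1)·(-2) = 2. Only the fibre through (1,1,·) is needed: R[1,1,:] = T[1,1,:] − Σₗ aₗ[1]bₗ[1]cₗ = [5, 0, 2] − (1)·(-1)·[-1, 1, -1] − (1)·(-1)·[0, 1, 1] = [4, 2, 2]. Then w[k] = R[1,1,k] / 2 for each k, giving w = [4, 2, 2] / 2 = [2, 1, 1].

w = [2, 1, 1]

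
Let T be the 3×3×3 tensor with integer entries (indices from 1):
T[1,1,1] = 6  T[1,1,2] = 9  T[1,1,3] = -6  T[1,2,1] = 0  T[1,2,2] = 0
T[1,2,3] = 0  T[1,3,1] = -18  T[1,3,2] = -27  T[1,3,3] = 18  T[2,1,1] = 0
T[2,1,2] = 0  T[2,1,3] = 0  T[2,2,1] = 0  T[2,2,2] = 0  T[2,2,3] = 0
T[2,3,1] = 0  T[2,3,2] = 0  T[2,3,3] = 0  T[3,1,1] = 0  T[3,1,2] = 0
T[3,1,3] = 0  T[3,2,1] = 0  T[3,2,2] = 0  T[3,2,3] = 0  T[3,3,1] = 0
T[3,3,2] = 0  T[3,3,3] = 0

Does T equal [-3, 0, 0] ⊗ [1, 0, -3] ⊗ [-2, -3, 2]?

Reconstruct entrywise from the claimed factors. For example, T[3,2,1] = 0 and Σₗ aₗ[3]bₗ[2]cₗ[1] = (0)·(0)·(-2) = 0; checking all 27 entries, every one matches. The claim holds.

Yes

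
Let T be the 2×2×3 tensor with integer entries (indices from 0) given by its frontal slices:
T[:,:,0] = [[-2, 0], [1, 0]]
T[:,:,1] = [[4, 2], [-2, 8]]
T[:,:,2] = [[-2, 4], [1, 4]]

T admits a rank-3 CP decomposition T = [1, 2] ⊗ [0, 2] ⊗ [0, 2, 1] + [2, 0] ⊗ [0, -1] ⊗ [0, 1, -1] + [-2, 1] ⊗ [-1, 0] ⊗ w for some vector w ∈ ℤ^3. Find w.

Subtract the known terms from T to get the rank-1 residual R = [-2, 1] ⊗ [-1, 0] ⊗ w, so R[i,j,k] = a[i]·b[j]·w[k]. Pick indices with nonzero a[0]·b[0] = (-2)·(-1) = 2. Only the fibre through (0,0,·) is needed: R[0,0,:] = T[0,0,:] − Σₗ aₗ[0]bₗ[0]cₗ = [-2, 4, -2] − (1)·(0)·[0, 2, 1] − (2)·(0)·[0, 1, -1] = [-2, 4, -2]. Then w[k] = R[0,0,k] / 2 for each k, giving w = [-2, 4, -2] / 2 = [-1, 2, -1].

w = [-1, 2, -1]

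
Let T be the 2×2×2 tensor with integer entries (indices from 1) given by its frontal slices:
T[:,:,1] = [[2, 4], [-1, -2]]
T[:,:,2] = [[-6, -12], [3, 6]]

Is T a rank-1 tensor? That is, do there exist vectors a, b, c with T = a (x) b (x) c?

If T = a (x) b (x) c then every fibre of T is a multiple of the corresponding factor, so read the factors off the fibres through the nonzero entry T[1,1,1] = 2.
The mode-1 fibre T[:,1,1] = [2, -1] gives a = [2, -1] (primitive direction); the mode-2 fibre T[1,:,1] = [2, 4] gives b = [1, 2]; then c[k] = T[1,1,k] / (a[1]·b[1]) = [2, -6] / 2 = [1, -3].
Expanding [2, -1] (x) [1, 2] (x) [1, -3] reproduces all 8 entries of T, so T = [2, -1] (x) [1, 2] (x) [1, -3] and rank(T) ≤ 1.
Equivalently every frontal slice T[:,:,k] is c[k] times the rank-1 matrix [2, -1] (x) [1, 2]. So T has rank 1 (it is nonzero).

Yes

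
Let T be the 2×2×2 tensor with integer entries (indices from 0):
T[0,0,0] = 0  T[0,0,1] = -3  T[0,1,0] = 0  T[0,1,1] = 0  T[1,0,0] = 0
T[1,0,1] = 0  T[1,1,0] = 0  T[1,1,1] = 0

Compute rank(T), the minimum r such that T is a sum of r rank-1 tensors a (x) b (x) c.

Lower bound: T ≠ 0 (e.g. T[0,0,1] = -3), so rank(T) ≥ 1.
Upper bound: the mode-1 fibre T[:,0,1] = [-3, 0] gives a = (1, 0) (primitive direction); the mode-2 fibre T[0,:,1] = [-3, 0] gives b = (1, 0); then c[k] = T[0,0,k] / (a[0]·b[0]) = [0, -3] / 1 = (0, -3).
Expanding (1, 0) (x) (1, 0) (x) (0, -3) reproduces all 8 entries of T, so T = (1, 0) (x) (1, 0) (x) (0, -3) and rank(T) ≤ 1.
These bounds meet, so rank(T) = 1.

1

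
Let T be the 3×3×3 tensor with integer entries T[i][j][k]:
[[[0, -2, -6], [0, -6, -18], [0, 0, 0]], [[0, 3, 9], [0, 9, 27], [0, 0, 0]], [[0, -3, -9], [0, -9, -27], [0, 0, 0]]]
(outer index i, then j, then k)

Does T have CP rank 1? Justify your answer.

Yes

The mode-1 fibre T[:,0,1] = [-2, 3, -3] gives a = [2, -3, 3] (primitive direction); the mode-2 fibre T[0,:,1] = [-2, -6, 0] gives b = [1, 3, 0]; then c[k] = T[0,0,k] / (a[0]·b[0]) = [0, -2, -6] / 2 = [0, -1, -3].
Expanding [2, -3, 3] ⊗ [1, 3, 0] ⊗ [0, -1, -3] reproduces all 27 entries of T, so T = [2, -3, 3] ⊗ [1, 3, 0] ⊗ [0, -1, -3] and rank(T) ≤ 1.
Equivalently every frontal slice T[:,:,k] is c[k] times the rank-1 matrix [2, -3, 3] ⊗ [1, 3, 0]. So T has rank 1 (it is nonzero).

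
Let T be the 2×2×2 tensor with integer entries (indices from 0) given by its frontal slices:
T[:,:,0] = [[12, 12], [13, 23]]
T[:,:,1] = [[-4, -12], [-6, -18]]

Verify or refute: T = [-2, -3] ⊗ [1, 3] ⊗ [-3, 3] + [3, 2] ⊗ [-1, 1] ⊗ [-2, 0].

Reconstruct entry (0,0,1) from the claimed factors: Σₗ aₗ[0]bₗ[0]cₗ[1] = (-2)·(1)·(3) + (3)·(-1)·(0) = -6, but T[0,0,1] = -4. The claim is false.

No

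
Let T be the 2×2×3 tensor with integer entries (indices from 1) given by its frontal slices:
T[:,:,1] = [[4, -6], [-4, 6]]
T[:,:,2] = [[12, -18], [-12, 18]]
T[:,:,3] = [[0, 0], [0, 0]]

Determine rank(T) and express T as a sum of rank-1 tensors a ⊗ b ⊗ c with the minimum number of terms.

rank(T) = 1

Lower bound: T ≠ 0 (e.g. T[1,1,1] = 4), so rank(T) ≥ 1.
Upper bound: if T = a ⊗ b ⊗ c then every fibre of T is a multiple of the corresponding factor, so read the factors off the fibres through the nonzero entry T[1,1,1] = 4.
The mode-1 fibre T[:,1,1] = [4, -4] gives a = [1, -1] (primitive direction); the mode-2 fibre T[1,:,1] = [4, -6] gives b = [2, -3]; then c[k] = T[1,1,k] / (a[1]·b[1]) = [4, 12, 0] / 2 = [2, 6, 0].
Expanding [1, -1] ⊗ [2, -3] ⊗ [2, 6, 0] reproduces all 12 entries of T, so T = [1, -1] ⊗ [2, -3] ⊗ [2, 6, 0] and rank(T) ≤ 1.
These bounds meet, so rank(T) = 1.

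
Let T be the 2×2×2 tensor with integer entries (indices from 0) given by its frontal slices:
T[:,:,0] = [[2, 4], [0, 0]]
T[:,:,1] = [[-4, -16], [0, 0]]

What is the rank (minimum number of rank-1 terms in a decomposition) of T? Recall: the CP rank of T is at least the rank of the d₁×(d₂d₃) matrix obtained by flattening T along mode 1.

2

Lower bound: the mode-2 unfolding of T (rows indexed by j, columns by (i,k) = (0,0), (0,1), (1,0), (1,1)) is [[2, -4, 0, 0], [4, -16, 0, 0]].
There the 2×2 minor on rows j ∈ {0, 1}, columns (i,k) ∈ {(0,0), (0,1)} is det [[2, -4], [4, -16]] = -16 ≠ 0, so this unfolding has rank ≥ 2; CP rank is at least every unfolding rank, so rank(T) ≥ 2. (Flattening ranks never certify an upper bound on CP rank; for that we must actually write T with 2 rank-1 terms.)
Upper bound — finding two terms. Every mode-1 slice of T is a multiple of one matrix: T[i,:,:] = a[i]·M with a = (1, 0) and M = [[2, -4], [4, -16]] (rows indexed by j, columns by k). So it suffices to write M as a sum of two rank-1 matrices.
Splitting M by its rows (j = 0, 1), M = (1, 0)(2, -4)ᵀ + (0, 1)(4, -16)ᵀ.
Hence T = (1, 0) ⊗ (1, 0) ⊗ (2, -4) + (1, 0) ⊗ (0, 1) ⊗ (4, -16), so rank(T) ≤ 2.
These bounds meet, so rank(T) = 2.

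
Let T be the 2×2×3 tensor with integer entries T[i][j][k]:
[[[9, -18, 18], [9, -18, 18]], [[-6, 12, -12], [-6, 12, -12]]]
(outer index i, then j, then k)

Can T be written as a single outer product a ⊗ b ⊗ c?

If T = a ⊗ b ⊗ c then every fibre of T is a multiple of the corresponding factor, so read the factors off the fibres through the nonzero entry T[0,0,0] = 9.
The mode-1 fibre T[:,0,0] = [9, -6] gives a = [3, -2] (primitive direction); the mode-2 fibre T[0,:,0] = [9, 9] gives b = [1, 1]; then c[k] = T[0,0,k] / (a[0]·b[0]) = [9, -18, 18] / 3 = [3, -6, 6].
Expanding [3, -2] ⊗ [1, 1] ⊗ [3, -6, 6] reproduces all 12 entries of T, so T = [3, -2] ⊗ [1, 1] ⊗ [3, -6, 6] and rank(T) ≤ 1.
Equivalently every frontal slice T[:,:,k] is c[k] times the rank-1 matrix [3, -2] ⊗ [1, 1]. So T has rank 1 (it is nonzero).

Yes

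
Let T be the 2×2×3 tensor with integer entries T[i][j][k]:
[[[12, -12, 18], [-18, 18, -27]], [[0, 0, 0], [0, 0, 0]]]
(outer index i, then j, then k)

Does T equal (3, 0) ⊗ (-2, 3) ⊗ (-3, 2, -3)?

Reconstruct entry (0,0,0) from the claimed factors: Σₗ aₗ[0]bₗ[0]cₗ[0] = (3)·(-2)·(-3) = 18, but T[0,0,0] = 12. The claim is false.

No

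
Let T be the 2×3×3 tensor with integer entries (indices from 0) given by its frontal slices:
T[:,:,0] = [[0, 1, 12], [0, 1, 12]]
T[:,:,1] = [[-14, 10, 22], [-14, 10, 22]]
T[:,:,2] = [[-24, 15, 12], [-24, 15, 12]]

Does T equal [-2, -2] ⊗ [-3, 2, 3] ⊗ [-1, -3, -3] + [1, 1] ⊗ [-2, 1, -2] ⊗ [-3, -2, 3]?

Reconstruct entrywise from the claimed factors. For example, T[1,2,2] = 12 and Σₗ aₗ[1]bₗ[2]cₗ[2] = (-2)·(3)·(-3) + (1)·(-2)·(3) = 12; checking all 18 entries, every one matches. The claim holds.

Yes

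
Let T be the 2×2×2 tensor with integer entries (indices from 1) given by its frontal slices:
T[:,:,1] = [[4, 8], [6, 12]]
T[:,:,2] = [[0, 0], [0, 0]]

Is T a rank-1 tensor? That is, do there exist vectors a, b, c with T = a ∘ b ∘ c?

If T = a ∘ b ∘ c then every fibre of T is a multiple of the corresponding factor, so read the factors off the fibres through the nonzero entry T[1,1,1] = 4.
The mode-1 fibre T[:,1,1] = [4, 6] gives a = [2, 3] (primitive direction); the mode-2 fibre T[1,:,1] = [4, 8] gives b = [1, 2]; then c[k] = T[1,1,k] / (a[1]·b[1]) = [4, 0] / 2 = [2, 0].
Expanding [2, 3] ∘ [1, 2] ∘ [2, 0] reproduces all 8 entries of T, so T = [2, 3] ∘ [1, 2] ∘ [2, 0] and rank(T) ≤ 1.
Equivalently every frontal slice T[:,:,k] is c[k] times the rank-1 matrix [2, 3] ∘ [1, 2]. So T has rank 1 (it is nonzero).

Yes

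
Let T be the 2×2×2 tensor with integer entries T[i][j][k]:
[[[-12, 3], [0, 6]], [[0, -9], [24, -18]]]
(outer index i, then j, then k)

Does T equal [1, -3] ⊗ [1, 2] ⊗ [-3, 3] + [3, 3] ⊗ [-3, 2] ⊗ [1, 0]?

Reconstruct entrywise from the claimed factors. For example, T[0,1,1] = 6 and Σₗ aₗ[0]bₗ[1]cₗ[1] = (1)·(2)·(3) + (3)·(2)·(0) = 6; checking all 8 entries, every one matches. The claim holds.

Yes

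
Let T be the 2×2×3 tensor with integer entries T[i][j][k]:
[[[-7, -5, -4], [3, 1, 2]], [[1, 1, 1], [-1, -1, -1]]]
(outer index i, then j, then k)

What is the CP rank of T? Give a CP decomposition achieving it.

rank(T) = 3

Lower bound: the mode-3 unfolding of T (rows indexed by k, columns by (i,j) = (0,0), (0,1), (1,0), (1,1)) is [[-7, 3, 1, -1], [-5, 1, 1, -1], [-4, 2, 1, -1]].
There the 3×3 minor on rows k ∈ {0, 1, 2}, columns (i,j) ∈ {(0,0), (0,1), (1,0)} is det [[-7, 3, 1], [-5, 1, 1], [-4, 2, 1]] = 4 ≠ 0, so this unfolding has rank ≥ 3; CP rank is at least every unfolding rank, so rank(T) ≥ 3. (Flattening ranks never certify an upper bound on CP rank; for that we must actually write T with 3 rank-1 terms.)
Upper bound: T is a sum of 3 rank-1 terms, T = (1, 0) ⊗ (2, -1) ⊗ (-4, -4, -2) + (1, 1) ⊗ (1, -1) ⊗ (1, -1, 2) + (2, 1) ⊗ (1, -1) ⊗ (0, 2, -1) (written with every a and b primitive with positive leading entry and the scale carried by c; CP decompositions are not unique, and this one is verified by expanding entrywise), so rank(T) ≤ 3.
These bounds meet, so rank(T) = 3.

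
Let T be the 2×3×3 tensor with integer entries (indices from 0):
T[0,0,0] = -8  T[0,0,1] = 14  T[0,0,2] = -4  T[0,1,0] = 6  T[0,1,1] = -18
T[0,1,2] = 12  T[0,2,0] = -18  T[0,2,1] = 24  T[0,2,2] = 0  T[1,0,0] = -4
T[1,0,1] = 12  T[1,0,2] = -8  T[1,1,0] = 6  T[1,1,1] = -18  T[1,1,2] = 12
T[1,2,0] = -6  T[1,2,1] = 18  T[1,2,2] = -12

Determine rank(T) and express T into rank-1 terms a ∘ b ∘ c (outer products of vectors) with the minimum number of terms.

Lower bound: in the mode-1 unfolding of T (rows indexed by i, columns by (j,k)) the 2×2 minor on rows i ∈ {0, 1}, columns (j,k) ∈ {(0,0), (0,1)} is det [[-8, 14], [-4, 12]] = -40 ≠ 0, so that unfolding has rank ≥ 2 and hence rank(T) ≥ 2 (CP rank is at least every unfolding rank, though it can be larger).
Upper bound: with S_k = T[:,:,k], the two rank-1 terms a₁b₁ᵀ, a₂b₂ᵀ are the rank-1 members of the pencil x·S₀ + y·S₁.
The 2×2 minor of x·S₀ + y·S₁ on rows {0,1}, columns {0,1} is −24·x² + 84·xy − 36·y² = (-12)·(x − 3·y)(2·x − y), vanishing at (x:y) = (3:1) and (1:2).
M₁ = 3·S₀ + S₁ = [[-10, 0, -30], [0, 0, 0]] = (-10)·[1, 0][1, 0, 3]ᵀ and M₂ = S₀ + 2·S₁ = [[20, -30, 30], [20, -30, 30]] = 10·[1, 1][2, -3, 3]ᵀ, so take a₁ = [1, 0], b₁ = [1, 0, 3], a₂ = [1, 1], b₂ = [2, -3, 3].
Each slice is an integer combination of E₁ = a₁b₁ᵀ and E₂ = a₂b₂ᵀ: S₀ = −4·E₁ − 2·E₂, S₁ = 2·E₁ + 6·E₂, S₂ = 4·E₁ − 4·E₂; reading off coefficients, c₁ = [-4, 2, 4] and c₂ = [-2, 6, -4].
Hence T = [1, 0] ∘ [1, 0, 3] ∘ [-4, 2, 4] + [1, 1] ∘ [2, -3, 3] ∘ [-2, 6, -4], so rank(T) ≤ 2.
These bounds meet, so rank(T) = 2.

rank(T) = 2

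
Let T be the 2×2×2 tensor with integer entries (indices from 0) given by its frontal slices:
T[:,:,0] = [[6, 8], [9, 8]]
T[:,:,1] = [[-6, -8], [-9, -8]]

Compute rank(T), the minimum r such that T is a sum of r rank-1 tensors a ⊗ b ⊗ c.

Lower bound: the mode-2 unfolding of T (rows indexed by j, columns by (i,k) = (0,0), (0,1), (1,0), (1,1)) is [[6, -6, 9, -9], [8, -8, 8, -8]].
There the 2×2 minor on rows j ∈ {0, 1}, columns (i,k) ∈ {(0,0), (1,0)} is det [[6, 9], [8, 8]] = -24 ≠ 0, so this unfolding has rank ≥ 2; CP rank is at least every unfolding rank, so rank(T) ≥ 2. (This is only a lower bound: in general the CP rank may exceed every unfolding rank, so we still need to exhibit 2 rank-1 terms summing to T.)
Upper bound — finding two terms. Every mode-3 slice of T is a multiple of one matrix: T[:,:,k] = c[k]·M with c = [1, -1] and M = [[6, 8], [9, 8]] (rows indexed by i, columns by j). So it suffices to write M as a sum of two rank-1 matrices.
Splitting M by its rows (i = 0, 1), M = [1, 0][6, 8]ᵀ + [0, 1][9, 8]ᵀ.
Hence T = [1, 0] ⊗ [6, 8] ⊗ [1, -1] + [0, 1] ⊗ [9, 8] ⊗ [1, -1], so rank(T) ≤ 2.
These bounds meet, so rank(T) = 2.

2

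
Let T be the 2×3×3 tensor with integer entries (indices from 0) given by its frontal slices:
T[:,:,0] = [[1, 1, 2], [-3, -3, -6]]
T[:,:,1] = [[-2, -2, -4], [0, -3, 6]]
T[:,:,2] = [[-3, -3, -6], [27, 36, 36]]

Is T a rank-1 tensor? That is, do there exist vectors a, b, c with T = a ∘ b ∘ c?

No

The mode-2 unfolding of T (rows indexed by j, columns by (i,k) = (0,0), (0,1), (0,2), (1,0), (1,1), (1,2)) is [[1, -2, -3, -3, 0, 27], [1, -2, -3, -3, -3, 36], [2, -4, -6, -6, 6, 36]].
There the 2×2 minor on rows j ∈ {0, 1}, columns (i,k) ∈ {(0,0), (1,1)} is det [[1, 0], [1, -3]] = -3 ≠ 0, so this unfolding has rank ≥ 2; CP rank is at least every unfolding rank, so rank(T) ≥ 2.
In particular rank(T) ≥ 2 > 1, so T is not rank-1.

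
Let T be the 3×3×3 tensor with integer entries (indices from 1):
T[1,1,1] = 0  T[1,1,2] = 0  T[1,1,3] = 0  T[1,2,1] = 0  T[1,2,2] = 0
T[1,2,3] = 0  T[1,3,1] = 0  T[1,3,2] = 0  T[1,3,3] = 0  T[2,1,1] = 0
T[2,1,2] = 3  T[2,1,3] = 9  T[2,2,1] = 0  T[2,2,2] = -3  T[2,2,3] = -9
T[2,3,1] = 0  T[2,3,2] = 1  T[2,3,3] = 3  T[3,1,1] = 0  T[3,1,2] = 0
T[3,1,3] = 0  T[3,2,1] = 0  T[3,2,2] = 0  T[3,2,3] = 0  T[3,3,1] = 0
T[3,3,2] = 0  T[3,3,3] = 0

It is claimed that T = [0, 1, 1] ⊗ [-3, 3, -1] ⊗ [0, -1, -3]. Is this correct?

No

Reconstruct entry (3,1,2) from the claimed factors: Σₗ aₗ[3]bₗ[1]cₗ[2] = (1)·(-3)·(-1) = 3, but T[3,1,2] = 0. The claim is false.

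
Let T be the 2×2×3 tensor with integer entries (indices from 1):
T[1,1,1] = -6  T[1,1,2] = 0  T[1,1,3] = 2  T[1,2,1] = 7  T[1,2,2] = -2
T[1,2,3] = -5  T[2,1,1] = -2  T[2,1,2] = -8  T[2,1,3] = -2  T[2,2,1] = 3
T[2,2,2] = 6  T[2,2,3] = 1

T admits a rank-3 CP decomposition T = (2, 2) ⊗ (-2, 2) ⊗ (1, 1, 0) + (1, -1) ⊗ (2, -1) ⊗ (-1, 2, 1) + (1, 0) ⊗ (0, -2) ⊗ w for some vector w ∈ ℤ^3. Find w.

Subtract the known terms from T to get the rank-1 residual R = (1, 0) ⊗ (0, -2) ⊗ w, so R[i,j,k] = a[i]·b[j]·w[k]. Pick indices with nonzero a[1]·b[2] = (1)·(-2) = -2. Only the fibre through (1,2,·) is needed: R[1,2,:] = T[1,2,:] − Σₗ aₗ[1]bₗ[2]cₗ = [7, -2, -5] − (2)·(2)·(1, 1, 0) − (1)·(-1)·(-1, 2, 1) = [2, -4, -4]. Then w[k] = R[1,2,k] / -2 for each k, giving w = [2, -4, -4] / -2 = (-1, 2, 2).

w = (-1, 2, 2)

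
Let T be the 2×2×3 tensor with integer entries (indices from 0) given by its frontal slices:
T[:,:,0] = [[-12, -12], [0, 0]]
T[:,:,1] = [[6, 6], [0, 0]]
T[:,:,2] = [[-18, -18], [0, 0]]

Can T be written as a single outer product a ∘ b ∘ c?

If T = a ∘ b ∘ c then every fibre of T is a multiple of the corresponding factor, so read the factors off the fibres through the nonzero entry T[0,0,0] = -12.
The mode-1 fibre T[:,0,0] = [-12, 0] gives a = [1, 0] (primitive direction); the mode-2 fibre T[0,:,0] = [-12, -12] gives b = [1, 1]; then c[k] = T[0,0,k] / (a[0]·b[0]) = [-12, 6, -18] / 1 = [-12, 6, -18].
Expanding [1, 0] ∘ [1, 1] ∘ [-12, 6, -18] reproduces all 12 entries of T, so T = [1, 0] ∘ [1, 1] ∘ [-12, 6, -18] and rank(T) ≤ 1.
Equivalently every frontal slice T[:,:,k] is c[k] times the rank-1 matrix [1, 0] ∘ [1, 1]. So T has rank 1 (it is nonzero).

Yes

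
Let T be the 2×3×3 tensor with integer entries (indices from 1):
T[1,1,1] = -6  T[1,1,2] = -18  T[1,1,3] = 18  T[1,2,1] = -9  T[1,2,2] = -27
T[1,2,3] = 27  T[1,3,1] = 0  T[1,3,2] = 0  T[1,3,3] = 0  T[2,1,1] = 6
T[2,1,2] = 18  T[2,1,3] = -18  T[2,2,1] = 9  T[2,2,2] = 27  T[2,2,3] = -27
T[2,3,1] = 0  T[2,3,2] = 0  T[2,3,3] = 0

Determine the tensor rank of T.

Lower bound: T ≠ 0 (e.g. T[1,1,1] = -6), so rank(T) ≥ 1.
Upper bound: if T = a ⊗ b ⊗ c then every fibre of T is a multiple of the corresponding factor, so read the factors off the fibres through the nonzero entry T[1,1,1] = -6.
The mode-1 fibre T[:,1,1] = [-6, 6] gives a = [1, -1] (primitive direction); the mode-2 fibre T[1,:,1] = [-6, -9, 0] gives b = [2, 3, 0]; then c[k] = T[1,1,k] / (a[1]·b[1]) = [-6, -18, 18] / 2 = [-3, -9, 9].
Expanding [1, -1] ⊗ [2, 3, 0] ⊗ [-3, -9, 9] reproduces all 18 entries of T, so T = [1, -1] ⊗ [2, 3, 0] ⊗ [-3, -9, 9] and rank(T) ≤ 1.
These bounds meet, so rank(T) = 1.
Check entry T[2,2,2] = 27: (-1)·(3)·(-9) = 27.

1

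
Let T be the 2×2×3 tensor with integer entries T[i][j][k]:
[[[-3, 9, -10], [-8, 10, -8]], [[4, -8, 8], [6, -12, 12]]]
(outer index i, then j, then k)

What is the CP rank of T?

Lower bound: the mode-1 unfolding of T (rows indexed by i, columns by (j,k) = (0,0), (0,1), (0,2), (1,0), (1,1), (1,2)) is [[-3, 9, -10, -8, 10, -8], [4, -8, 8, 6, -12, 12]].
There the 2×2 minor on rows i ∈ {0, 1}, columns (j,k) ∈ {(0,0), (0,1)} is det [[-3, 9], [4, -8]] = -12 ≠ 0, so this unfolding has rank ≥ 2; CP rank is at least every unfolding rank, so rank(T) ≥ 2. (Unfolding ranks only ever bound the CP rank from below — rank(T) can be strictly larger than all of them — so the matching upper bound has to come from an explicit 2-term decomposition.)
Upper bound — finding two terms. Write S_k = T[:,:,k] for the frontal slices: S₀ = [[-3, -8], [4, 6]], S₁ = [[9, 10], [-8, -12]], S₂ = [[-10, -8], [8, 12]].
If T = a₁ (x) b₁ (x) c₁ + a₂ (x) b₂ (x) c₂ then each S_k = c₁[k]·a₁b₁ᵀ + c₂[k]·a₂b₂ᵀ. S₀ and S₁ are linearly independent, so a₁b₁ᵀ and a₂b₂ᵀ must span the same plane of matrices: they are the rank-1 matrices of the form x·S₀ + y·S₁.
det(x·S₀ + y·S₁) is 14·x² − 14·xy − 28·y² = 14·(x − 2·y)(x + y), vanishing at (x:y) = (2:1) and (1:-1).
M₁ = 2·S₀ + S₁ = [[3, -6], [0, 0]] = 3·[1, 0][1, -2]ᵀ and M₂ = S₀ − S₁ = [[-12, -18], [12, 18]] = (-6)·[1, -1][2, 3]ᵀ, so take a₁ = [1, 0], b₁ = [1, -2], a₂ = [1, -1], b₂ = [2, 3].
Each slice is an integer combination of E₁ = a₁b₁ᵀ and E₂ = a₂b₂ᵀ: S₀ = E₁ − 2·E₂, S₁ = E₁ + 4·E₂, S₂ = −2·E₁ − 4·E₂; reading off coefficients, c₁ = [1, 1, -2] and c₂ = [-2, 4, -4].
Hence T = [1, 0] (x) [1, -2] (x) [1, 1, -2] + [1, -1] (x) [2, 3] (x) [-2, 4, -4], so rank(T) ≤ 2.
These bounds meet, so rank(T) = 2.
Check entry T[1,0,1] = -8: (0)·(1)·(1) + (-1)·(2)·(4) = -8.

2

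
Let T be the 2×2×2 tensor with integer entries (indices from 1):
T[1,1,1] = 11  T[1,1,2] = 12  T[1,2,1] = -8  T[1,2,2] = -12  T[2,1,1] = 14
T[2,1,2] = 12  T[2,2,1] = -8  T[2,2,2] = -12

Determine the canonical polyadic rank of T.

2

Lower bound: the mode-3 unfolding of T (rows indexed by k, columns by (i,j) = (1,1), (1,2), (2,1), (2,2)) is [[11, -8, 14, -8], [12, -12, 12, -12]].
There the 2×2 minor on rows k ∈ {1, 2}, columns (i,j) ∈ {(1,1), (1,2)} is det [[11, -8], [12, -12]] = -36 ≠ 0, so this unfolding has rank ≥ 2; CP rank is at least every unfolding rank, so rank(T) ≥ 2. (This is only a lower bound: in general the CP rank may exceed every unfolding rank, so we still need to exhibit 2 rank-1 terms summing to T.)
Upper bound — finding two terms. Write S_k = T[:,:,k] for the frontal slices: S₁ = [[11, -8], [14, -8]], S₂ = [[12, -12], [12, -12]].
If T = a₁ ⊗ b₁ ⊗ c₁ + a₂ ⊗ b₂ ⊗ c₂ then each S_k = c₁[k]·a₁b₁ᵀ + c₂[k]·a₂b₂ᵀ. S₁ and S₂ are linearly independent, so a₁b₁ᵀ and a₂b₂ᵀ must span the same plane of matrices: they are the rank-1 matrices of the form x·S₁ + y·S₂.
det(x·S₁ + y·S₂) is 24·x² + 36·xy = 12·(2·x + 3·y)(x), vanishing at (x:y) = (3:-2) and (0:1).
M₁ = 3·S₁ − 2·S₂ = [[9, 0], [18, 0]] = 9·[1, 2][1, 0]ᵀ and M₂ = S₂ = [[12, -12], [12, -12]] = 12·[1, 1][1, -1]ᵀ, so take a₁ = [1, 2], b₁ = [1, 0], a₂ = [1, 1], b₂ = [1, -1].
Each slice is an integer combination of E₁ = a₁b₁ᵀ and E₂ = a₂b₂ᵀ: S₁ = 3·E₁ + 8·E₂, S₂ = 12·E₂; reading off coefficients, c₁ = [3, 0] and c₂ = [8, 12].
Hence T = [1, 2] ⊗ [1, 0] ⊗ [3, 0] + [1, 1] ⊗ [1, -1] ⊗ [8, 12], so rank(T) ≤ 2.
These bounds meet, so rank(T) = 2.
Check entry T[1,2,1] = -8: (1)·(0)·(3) + (1)·(-1)·(8) = -8.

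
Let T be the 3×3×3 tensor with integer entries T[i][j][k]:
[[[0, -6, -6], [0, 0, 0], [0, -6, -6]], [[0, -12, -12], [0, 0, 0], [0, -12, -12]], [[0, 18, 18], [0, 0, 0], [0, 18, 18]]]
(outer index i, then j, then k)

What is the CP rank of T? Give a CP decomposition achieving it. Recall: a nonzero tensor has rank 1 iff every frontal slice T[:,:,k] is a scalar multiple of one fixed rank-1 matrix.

rank(T) = 1

Lower bound: T ≠ 0 (e.g. T[0,0,1] = -6), so rank(T) ≥ 1.
Upper bound: if T = a ⊗ b ⊗ c then every fibre of T is a multiple of the corresponding factor, so read the factors off the fibres through the nonzero entry T[0,0,1] = -6.
The mode-1 fibre T[:,0,1] = [-6, -12, 18] gives a = [1, 2, -3] (primitive direction); the mode-2 fibre T[0,:,1] = [-6, 0, -6] gives b = [1, 0, 1]; then c[k] = T[0,0,k] / (a[0]·b[0]) = [0, -6, -6] / 1 = [0, -6, -6].
Expanding [1, 2, -3] ⊗ [1, 0, 1] ⊗ [0, -6, -6] reproduces all 27 entries of T, so T = [1, 2, -3] ⊗ [1, 0, 1] ⊗ [0, -6, -6] and rank(T) ≤ 1.
These bounds meet, so rank(T) = 1.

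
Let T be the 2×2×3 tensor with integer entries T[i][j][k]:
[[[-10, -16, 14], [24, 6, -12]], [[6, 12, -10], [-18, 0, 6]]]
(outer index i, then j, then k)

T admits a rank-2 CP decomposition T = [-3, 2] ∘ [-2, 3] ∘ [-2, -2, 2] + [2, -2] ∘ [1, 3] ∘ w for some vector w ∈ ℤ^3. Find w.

Subtract the known terms from T to get the rank-1 residual R = [2, -2] ∘ [1, 3] ∘ w, so R[i,j,k] = a[i]·b[j]·w[k]. Pick indices with nonzero a[0]·b[0] = (2)·(1) = 2. Only the fibre through (0,0,·) is needed: R[0,0,:] = T[0,0,:] − Σₗ aₗ[0]bₗ[0]cₗ = [-10, -16, 14] − (-3)·(-2)·[-2, -2, 2] = [2, -4, 2]. Then w[k] = R[0,0,k] / 2 for each k, giving w = [2, -4, 2] / 2 = [1, -2, 1].

w = [1, -2, 1]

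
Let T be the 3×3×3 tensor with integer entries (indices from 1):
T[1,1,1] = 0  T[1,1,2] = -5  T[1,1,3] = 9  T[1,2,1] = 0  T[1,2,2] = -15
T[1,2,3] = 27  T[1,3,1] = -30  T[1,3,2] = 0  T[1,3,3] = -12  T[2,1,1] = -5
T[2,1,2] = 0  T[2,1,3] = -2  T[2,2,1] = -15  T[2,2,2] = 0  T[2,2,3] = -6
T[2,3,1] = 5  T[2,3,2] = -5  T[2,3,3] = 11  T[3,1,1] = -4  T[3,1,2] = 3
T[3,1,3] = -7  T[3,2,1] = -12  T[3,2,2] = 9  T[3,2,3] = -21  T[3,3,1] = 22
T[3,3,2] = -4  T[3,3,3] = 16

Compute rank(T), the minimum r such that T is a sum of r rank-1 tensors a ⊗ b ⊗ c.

2

Lower bound: the mode-3 unfolding of T (rows indexed by k, columns by (i,j) = (1,1), (1,2), (1,3), (2,1), (2,2), (2,3), (3,1), (3,2), (3,3)) is [[0, 0, -30, -5, -15, 5, -4, -12, 22], [-5, -15, 0, 0, 0, -5, 3, 9, -4], [9, 27, -12, -2, -6, 11, -7, -21, 16]].
There the 2×2 minor on rows k ∈ {1, 2}, columns (i,j) ∈ {(1,1), (1,3)} is det [[0, -30], [-5, 0]] = -150 ≠ 0, so this unfolding has rank ≥ 2; CP rank is at least every unfolding rank, so rank(T) ≥ 2. (This is only a lower bound: in general the CP rank may exceed every unfolding rank, so we still need to exhibit 2 rank-1 terms summing to T.)
Upper bound — finding two terms. Write S_k = T[:,:,k] for the frontal slices: S₁ = [[0, 0, -30], [-5, -15, 5], [-4, -12, 22]], S₂ = [[-5, -15, 0], [0, 0, -5], [3, 9, -4]], S₃ = [[9, 27, -12], [-2, -6, 11], [-7, -21, 16]].
If T = a₁ ⊗ b₁ ⊗ c₁ + a₂ ⊗ b₂ ⊗ c₂ then each S_k = c₁[k]·a₁b₁ᵀ + c₂[k]·a₂b₂ᵀ. S₁ and S₂ are linearly independent, so a₁b₁ᵀ and a₂b₂ᵀ must span the same plane of matrices: they are the rank-1 matrices of the form x·S₁ + y·S₂.
The 2×2 minor of x·S₁ + y·S₂ on rows {1,2}, columns {1,3} is −150·x² − 25·xy + 25·y² = (-25)·(3·x − y)(2·x + y), vanishing at (x:y) = (1:3) and (1:-2).
M₁ = S₁ + 3·S₂ = [[-15, -45, -30], [-5, -15, -10], [5, 15, 10]] = (-5)·[3, 1, -1][1, 3, 2]ᵀ and M₂ = S₁ − 2·S₂ = [[10, 30, -30], [-5, -15, 15], [-10, -30, 30]] = 5·[2, -1, -2][1, 3, -3]ᵀ, so take a₁ = [3, 1, -1], b₁ = [1, 3, 2], a₂ = [2, -1, -2], b₂ = [1, 3, -3].
Each slice is an integer combination of E₁ = a₁b₁ᵀ and E₂ = a₂b₂ᵀ: S₁ = −2·E₁ + 3·E₂, S₂ = −E₁ − E₂, S₃ = E₁ + 3·E₂; reading off coefficients, c₁ = [-2, -1, 1] and c₂ = [3, -1, 3].
Hence T = [3, 1, -1] ⊗ [1, 3, 2] ⊗ [-2, -1, 1] + [2, -1, -2] ⊗ [1, 3, -3] ⊗ [3, -1, 3], so rank(T) ≤ 2.
These bounds meet, so rank(T) = 2.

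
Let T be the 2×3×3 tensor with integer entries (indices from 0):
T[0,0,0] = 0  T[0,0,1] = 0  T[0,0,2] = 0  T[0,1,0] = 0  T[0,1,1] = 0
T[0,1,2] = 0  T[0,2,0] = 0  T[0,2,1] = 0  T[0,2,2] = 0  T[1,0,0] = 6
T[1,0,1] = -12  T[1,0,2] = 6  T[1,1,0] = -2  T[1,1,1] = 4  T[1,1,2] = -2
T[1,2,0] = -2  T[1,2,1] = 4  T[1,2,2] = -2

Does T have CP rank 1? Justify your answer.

If T = a (x) b (x) c then every fibre of T is a multiple of the corresponding factor, so read the factors off the fibres through the nonzero entry T[1,0,0] = 6.
The mode-1 fibre T[:,0,0] = [0, 6] gives a = (0, 1) (primitive direction); the mode-2 fibre T[1,:,0] = [6, -2, -2] gives b = (3, -1, -1); then c[k] = T[1,0,k] / (a[1]·b[0]) = [6, -12, 6] / 3 = (2, -4, 2).
Expanding (0, 1) (x) (3, -1, -1) (x) (2, -4, 2) reproduces all 18 entries of T, so T = (0, 1) (x) (3, -1, -1) (x) (2, -4, 2) and rank(T) ≤ 1.
Equivalently every frontal slice T[:,:,k] is c[k] times the rank-1 matrix (0, 1) (x) (3, -1, -1). So T has rank 1 (it is nonzero).

Yes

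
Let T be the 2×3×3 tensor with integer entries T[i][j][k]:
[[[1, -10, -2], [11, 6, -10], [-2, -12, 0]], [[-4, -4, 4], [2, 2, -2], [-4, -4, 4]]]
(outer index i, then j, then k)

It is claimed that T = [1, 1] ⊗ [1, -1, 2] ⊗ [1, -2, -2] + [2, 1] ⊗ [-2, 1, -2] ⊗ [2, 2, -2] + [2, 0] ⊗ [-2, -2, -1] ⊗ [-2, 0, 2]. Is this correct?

No

Reconstruct entry (1,0,0) from the claimed factors: Σₗ aₗ[1]bₗ[0]cₗ[0] = (1)·(1)·(1) + (1)·(-2)·(2) + (0)·(-2)·(-2) = -3, but T[1,0,0] = -4. The claim is false.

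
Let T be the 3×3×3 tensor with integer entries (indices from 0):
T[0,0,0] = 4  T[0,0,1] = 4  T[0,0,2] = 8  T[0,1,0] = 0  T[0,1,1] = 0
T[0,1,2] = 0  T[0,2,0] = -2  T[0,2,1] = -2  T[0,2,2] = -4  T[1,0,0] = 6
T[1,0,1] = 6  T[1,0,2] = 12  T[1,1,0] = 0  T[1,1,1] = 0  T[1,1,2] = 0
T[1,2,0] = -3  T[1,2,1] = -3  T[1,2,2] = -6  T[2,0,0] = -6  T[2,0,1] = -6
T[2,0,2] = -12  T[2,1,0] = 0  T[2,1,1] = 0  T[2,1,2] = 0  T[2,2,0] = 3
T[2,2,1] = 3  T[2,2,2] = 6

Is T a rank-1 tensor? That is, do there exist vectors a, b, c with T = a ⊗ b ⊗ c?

Yes

If T = a ⊗ b ⊗ c then every fibre of T is a multiple of the corresponding factor, so read the factors off the fibres through the nonzero entry T[0,0,0] = 4.
The mode-1 fibre T[:,0,0] = [4, 6, -6] gives a = [2, 3, -3] (primitive direction); the mode-2 fibre T[0,:,0] = [4, 0, -2] gives b = [2, 0, -1]; then c[k] = T[0,0,k] / (a[0]·b[0]) = [4, 4, 8] / 4 = [1, 1, 2].
Expanding [2, 3, -3] ⊗ [2, 0, -1] ⊗ [1, 1, 2] reproduces all 27 entries of T, so T = [2, 3, -3] ⊗ [2, 0, -1] ⊗ [1, 1, 2] and rank(T) ≤ 1.
Equivalently every frontal slice T[:,:,k] is c[k] times the rank-1 matrix [2, 3, -3] ⊗ [2, 0, -1]. So T has rank 1 (it is nonzero).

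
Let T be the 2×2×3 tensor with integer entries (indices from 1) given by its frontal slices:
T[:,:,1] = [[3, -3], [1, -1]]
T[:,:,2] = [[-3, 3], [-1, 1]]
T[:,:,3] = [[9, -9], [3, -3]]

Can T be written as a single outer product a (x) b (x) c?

If T = a (x) b (x) c then every fibre of T is a multiple of the corresponding factor, so read the factors off the fibres through the nonzero entry T[1,1,1] = 3.
The mode-1 fibre T[:,1,1] = [3, 1] gives a = (3, 1) (primitive direction); the mode-2 fibre T[1,:,1] = [3, -3] gives b = (1, -1); then c[k] = T[1,1,k] / (a[1]·b[1]) = [3, -3, 9] / 3 = (1, -1, 3).
Expanding (3, 1) (x) (1, -1) (x) (1, -1, 3) reproduces all 12 entries of T, so T = (3, 1) (x) (1, -1) (x) (1, -1, 3) and rank(T) ≤ 1.
Equivalently every frontal slice T[:,:,k] is c[k] times the rank-1 matrix (3, 1) (x) (1, -1). So T has rank 1 (it is nonzero).

Yes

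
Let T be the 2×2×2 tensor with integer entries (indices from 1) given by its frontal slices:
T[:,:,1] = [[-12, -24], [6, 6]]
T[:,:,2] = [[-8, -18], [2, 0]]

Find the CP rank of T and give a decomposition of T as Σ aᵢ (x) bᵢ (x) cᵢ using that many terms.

rank(T) = 2

Lower bound: in the mode-3 unfolding of T (rows indexed by k, columns by (i,j)) the 2×2 minor on rows k ∈ {1, 2}, columns (i,j) ∈ {(1,1), (1,2)} is det [[-12, -24], [-8, -18]] = 24 ≠ 0, so that unfolding has rank ≥ 2 and hence rank(T) ≥ 2 (CP rank is at least every unfolding rank, though it can be larger).
Upper bound: with S_k = T[:,:,k], the two rank-1 terms a₁b₁ᵀ, a₂b₂ᵀ are the rank-1 members of the pencil x·S₁ + y·S₂.
det(x·S₁ + y·S₂) is 72·x² + 108·xy + 36·y² = 36·(x + y)(2·x + y), vanishing at (x:y) = (1:-1) and (1:-2).
M₁ = S₁ − S₂ = [[-4, -6], [4, 6]] = (-2)·[1, -1][2, 3]ᵀ and M₂ = S₁ − 2·S₂ = [[4, 12], [2, 6]] = 2·[2, 1][1, 3]ᵀ, so take a₁ = [1, -1], b₁ = [2, 3], a₂ = [2, 1], b₂ = [1, 3].
Each slice is an integer combination of E₁ = a₁b₁ᵀ and E₂ = a₂b₂ᵀ: S₁ = −4·E₁ − 2·E₂, S₂ = −2·E₁ − 2·E₂; reading off coefficients, c₁ = [-4, -2] and c₂ = [-2, -2].
Hence T = [1, -1] (x) [2, 3] (x) [-4, -2] + [2, 1] (x) [1, 3] (x) [-2, -2], so rank(T) ≤ 2.
These bounds meet, so rank(T) = 2.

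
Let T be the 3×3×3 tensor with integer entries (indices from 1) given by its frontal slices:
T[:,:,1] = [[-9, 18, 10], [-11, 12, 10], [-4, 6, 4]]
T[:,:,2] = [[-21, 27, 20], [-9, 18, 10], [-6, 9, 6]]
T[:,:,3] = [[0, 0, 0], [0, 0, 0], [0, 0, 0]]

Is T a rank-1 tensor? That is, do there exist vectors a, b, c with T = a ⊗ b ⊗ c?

The mode-1 unfolding of T (rows indexed by i, columns by (j,k) = (1,1), (1,2), (1,3), (2,1), (2,2), (2,3), (3,1), (3,2), (3,3)) is [[-9, -21, 0, 18, 27, 0, 10, 20, 0], [-11, -9, 0, 12, 18, 0, 10, 10, 0], [-4, -6, 0, 6, 9, 0, 4, 6, 0]].
There the 2×2 minor on rows i ∈ {1, 2}, columns (j,k) ∈ {(1,1), (1,2)} is det [[-9, -21], [-11, -9]] = -150 ≠ 0, so this unfolding has rank ≥ 2; CP rank is at least every unfolding rank, so rank(T) ≥ 2.
In particular rank(T) ≥ 2 > 1, so T is not rank-1.

No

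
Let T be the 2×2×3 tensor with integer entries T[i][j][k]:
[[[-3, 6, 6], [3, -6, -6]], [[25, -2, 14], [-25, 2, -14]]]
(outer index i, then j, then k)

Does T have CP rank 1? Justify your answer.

No

The mode-3 unfolding of T (rows indexed by k, columns by (i,j) = (0,0), (0,1), (1,0), (1,1)) is [[-3, 3, 25, -25], [6, -6, -2, 2], [6, -6, 14, -14]].
There the 2×2 minor on rows k ∈ {0, 1}, columns (i,j) ∈ {(0,0), (1,0)} is det [[-3, 25], [6, -2]] = -144 ≠ 0, so this unfolding has rank ≥ 2; CP rank is at least every unfolding rank, so rank(T) ≥ 2.
In particular rank(T) ≥ 2 > 1, so T is not rank-1.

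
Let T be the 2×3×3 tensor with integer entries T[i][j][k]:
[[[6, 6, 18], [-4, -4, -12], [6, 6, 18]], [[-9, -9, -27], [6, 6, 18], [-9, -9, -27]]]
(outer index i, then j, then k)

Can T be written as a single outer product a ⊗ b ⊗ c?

Yes

If T = a ⊗ b ⊗ c then every fibre of T is a multiple of the corresponding factor, so read the factors off the fibres through the nonzero entry T[0,0,0] = 6.
The mode-1 fibre T[:,0,0] = [6, -9] gives a = [2, -3] (primitive direction); the mode-2 fibre T[0,:,0] = [6, -4, 6] gives b = [3, -2, 3]; then c[k] = T[0,0,k] / (a[0]·b[0]) = [6, 6, 18] / 6 = [1, 1, 3].
Expanding [2, -3] ⊗ [3, -2, 3] ⊗ [1, 1, 3] reproduces all 18 entries of T, so T = [2, -3] ⊗ [3, -2, 3] ⊗ [1, 1, 3] and rank(T) ≤ 1.
Equivalently every frontal slice T[:,:,k] is c[k] times the rank-1 matrix [2, -3] ⊗ [3, -2, 3]. So T has rank 1 (it is nonzero).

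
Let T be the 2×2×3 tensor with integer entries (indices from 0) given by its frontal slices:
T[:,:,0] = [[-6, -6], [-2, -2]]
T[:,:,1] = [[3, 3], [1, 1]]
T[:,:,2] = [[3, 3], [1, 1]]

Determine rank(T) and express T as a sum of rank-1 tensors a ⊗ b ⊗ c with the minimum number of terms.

rank(T) = 1

Lower bound: T ≠ 0 (e.g. T[0,0,0] = -6), so rank(T) ≥ 1.
Upper bound: the mode-1 fibre T[:,0,0] = [-6, -2] gives a = [3, 1] (primitive direction); the mode-2 fibre T[0,:,0] = [-6, -6] gives b = [1, 1]; then c[k] = T[0,0,k] / (a[0]·b[0]) = [-6, 3, 3] / 3 = [-2, 1, 1].
Expanding [3, 1] ⊗ [1, 1] ⊗ [-2, 1, 1] reproduces all 12 entries of T, so T = [3, 1] ⊗ [1, 1] ⊗ [-2, 1, 1] and rank(T) ≤ 1.
These bounds meet, so rank(T) = 1.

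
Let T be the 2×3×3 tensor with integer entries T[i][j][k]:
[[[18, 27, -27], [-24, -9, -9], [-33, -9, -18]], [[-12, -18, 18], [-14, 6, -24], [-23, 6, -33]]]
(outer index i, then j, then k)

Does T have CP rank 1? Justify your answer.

No

The mode-2 unfolding of T (rows indexed by j, columns by (i,k) = (0,0), (0,1), (0,2), (1,0), (1,1), (1,2)) is [[18, 27, -27, -12, -18, 18], [-24, -9, -9, -14, 6, -24], [-33, -9, -18, -23, 6, -33]].
There the 2×2 minor on rows j ∈ {0, 1}, columns (i,k) ∈ {(0,0), (0,1)} is det [[18, 27], [-24, -9]] = 486 ≠ 0, so this unfolding has rank ≥ 2; CP rank is at least every unfolding rank, so rank(T) ≥ 2.
In particular rank(T) ≥ 2 > 1, so T is not rank-1.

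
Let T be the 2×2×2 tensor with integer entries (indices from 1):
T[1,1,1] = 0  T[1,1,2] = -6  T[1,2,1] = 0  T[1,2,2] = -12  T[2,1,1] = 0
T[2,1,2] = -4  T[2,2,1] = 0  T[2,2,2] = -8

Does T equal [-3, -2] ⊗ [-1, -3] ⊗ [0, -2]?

Reconstruct entry (1,2,2) from the claimed factors: Σₗ aₗ[1]bₗ[2]cₗ[2] = (-3)·(-3)·(-2) = -18, but T[1,2,2] = -12. The claim is false.

No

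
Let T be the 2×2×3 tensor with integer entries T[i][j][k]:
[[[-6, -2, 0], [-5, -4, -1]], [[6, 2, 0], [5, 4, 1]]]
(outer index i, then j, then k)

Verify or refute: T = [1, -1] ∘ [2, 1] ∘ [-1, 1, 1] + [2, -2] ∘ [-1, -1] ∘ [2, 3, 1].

No

Reconstruct entry (0,0,1) from the claimed factors: Σₗ aₗ[0]bₗ[0]cₗ[1] = (1)·(2)·(1) + (2)·(-1)·(3) = -4, but T[0,0,1] = -2. The claim is false.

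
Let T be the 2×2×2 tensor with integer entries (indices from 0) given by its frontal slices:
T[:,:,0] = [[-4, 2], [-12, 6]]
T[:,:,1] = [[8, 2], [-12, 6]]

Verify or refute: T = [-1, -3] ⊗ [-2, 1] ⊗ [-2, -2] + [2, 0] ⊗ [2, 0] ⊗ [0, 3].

Yes

Reconstruct entrywise from the claimed factors. For example, T[1,0,1] = -12 and Σₗ aₗ[1]bₗ[0]cₗ[1] = (-3)·(-2)·(-2) + (0)·(2)·(3) = -12; checking all 8 entries, every one matches. The claim holds.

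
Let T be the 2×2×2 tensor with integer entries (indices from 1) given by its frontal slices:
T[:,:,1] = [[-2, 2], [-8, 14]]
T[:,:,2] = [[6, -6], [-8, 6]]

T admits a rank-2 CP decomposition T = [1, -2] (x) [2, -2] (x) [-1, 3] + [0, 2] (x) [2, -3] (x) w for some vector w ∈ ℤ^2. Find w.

w = [-3, 1]

Subtract the known terms from T to get the rank-1 residual R = [0, 2] (x) [2, -3] (x) w, so R[i,j,k] = a[i]·b[j]·w[k]. Pick indices with nonzero a[2]·b[1] = (2)·(2) = 4. Only the fibre through (2,1,·) is needed: R[2,1,:] = T[2,1,:] − Σₗ aₗ[2]bₗ[1]cₗ = [-8, -8] − (-2)·(2)·[-1, 3] = [-12, 4]. Then w[k] = R[2,1,k] / 4 for each k, giving w = [-12, 4] / 4 = [-3, 1].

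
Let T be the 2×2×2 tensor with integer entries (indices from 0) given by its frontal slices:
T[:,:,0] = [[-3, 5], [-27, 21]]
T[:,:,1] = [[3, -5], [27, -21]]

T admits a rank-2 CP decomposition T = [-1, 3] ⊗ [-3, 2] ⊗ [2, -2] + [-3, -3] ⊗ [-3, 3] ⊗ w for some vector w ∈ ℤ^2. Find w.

w = [-1, 1]

Subtract the known terms from T to get the rank-1 residual R = [-3, -3] ⊗ [-3, 3] ⊗ w, so R[i,j,k] = a[i]·b[j]·w[k]. Pick indices with nonzero a[0]·b[0] = (-3)·(-3) = 9. Only the fibre through (0,0,·) is needed: R[0,0,:] = T[0,0,:] − Σₗ aₗ[0]bₗ[0]cₗ = [-3, 3] − (-1)·(-3)·[2, -2] = [-9, 9]. Then w[k] = R[0,0,k] / 9 for each k, giving w = [-9, 9] / 9 = [-1, 1].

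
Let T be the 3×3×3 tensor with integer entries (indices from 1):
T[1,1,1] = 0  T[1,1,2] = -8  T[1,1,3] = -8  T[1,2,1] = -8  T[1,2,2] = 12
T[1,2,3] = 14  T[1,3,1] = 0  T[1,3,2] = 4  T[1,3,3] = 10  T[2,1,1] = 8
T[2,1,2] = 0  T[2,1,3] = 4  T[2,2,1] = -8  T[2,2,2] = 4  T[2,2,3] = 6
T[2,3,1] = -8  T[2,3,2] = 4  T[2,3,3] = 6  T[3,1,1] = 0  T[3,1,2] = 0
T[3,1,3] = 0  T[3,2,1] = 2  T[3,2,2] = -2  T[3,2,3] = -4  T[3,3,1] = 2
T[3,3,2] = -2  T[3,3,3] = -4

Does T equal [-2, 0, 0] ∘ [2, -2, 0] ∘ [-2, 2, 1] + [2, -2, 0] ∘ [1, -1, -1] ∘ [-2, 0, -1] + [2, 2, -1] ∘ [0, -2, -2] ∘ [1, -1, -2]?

No

Reconstruct entry (1,1,1) from the claimed factors: Σₗ aₗ[1]bₗ[1]cₗ[1] = (-2)·(2)·(-2) + (2)·(1)·(-2) + (2)·(0)·(1) = 4, but T[1,1,1] = 0. The claim is false.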